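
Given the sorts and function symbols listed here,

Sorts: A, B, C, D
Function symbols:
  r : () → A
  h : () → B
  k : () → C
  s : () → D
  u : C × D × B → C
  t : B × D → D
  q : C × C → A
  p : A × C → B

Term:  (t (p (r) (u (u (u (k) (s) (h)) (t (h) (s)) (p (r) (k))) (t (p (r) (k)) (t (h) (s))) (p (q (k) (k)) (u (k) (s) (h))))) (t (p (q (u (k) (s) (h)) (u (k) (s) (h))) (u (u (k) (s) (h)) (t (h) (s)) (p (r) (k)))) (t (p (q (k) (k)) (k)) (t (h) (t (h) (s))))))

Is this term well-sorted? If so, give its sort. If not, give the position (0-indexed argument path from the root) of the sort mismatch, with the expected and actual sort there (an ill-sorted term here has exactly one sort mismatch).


    (r) : A
          (k) : C
          (s) : D
          (h) : B
        (u (k) (s) (h)) : C
          (h) : B
          (s) : D
        (t (h) (s)) : D
          (r) : A
          (k) : C
        (p (r) (k)) : B
      (u (u (k) (s) (h)) (t (h) (s)) (p (r) (k))) : C
          (r) : A
          (k) : C
        (p (r) (k)) : B
          (h) : B
          (s) : D
        (t (h) (s)) : D
      (t (p (r) (k)) (t (h) (s))) : D
          (k) : C
          (k) : C
        (q (k) (k)) : A
          (k) : C
          (s) : D
          (h) : B
        (u (k) (s) (h)) : C
      (p (q (k) (k)) (u (k) (s) (h))) : B
    (u (u (u (k) (s) (h)) (t (h) (s)) (p (r) (k))) (t (p (r) (k)) (t (h) (s))) (p (q (k) (k)) (u (k) (s) (h)))) : C
  (p (r) (u (u (u (k) (s) (h)) (t (h) (s)) (p (r) (k))) (t (p (r) (k)) (t (h) (s))) (p (q (k) (k)) (u (k) (s) (h))))) : B
          (k) : C
          (s) : D
          (h) : B
        (u (k) (s) (h)) : C
          (k) : C
          (s) : D
          (h) : B
        (u (k) (s) (h)) : C
      (q (u (k) (s) (h)) (u (k) (s) (h))) : A
          (k) : C
          (s) : D
          (h) : B
        (u (k) (s) (h)) : C
          (h) : B
          (s) : D
        (t (h) (s)) : D
          (r) : A
          (k) : C
        (p (r) (k)) : B
      (u (u (k) (s) (h)) (t (h) (s)) (p (r) (k))) : C
    (p (q (u (k) (s) (h)) (u (k) (s) (h))) (u (u (k) (s) (h)) (t (h) (s)) (p (r) (k)))) : B
          (k) : C
          (k) : C
        (q (k) (k)) : A
        (k) : C
      (p (q (k) (k)) (k)) : B
        (h) : B
          (h) : B
          (s) : D
        (t (h) (s)) : D
      (t (h) (t (h) (s))) : D
    (t (p (q (k) (k)) (k)) (t (h) (t (h) (s)))) : D
  (t (p (q (u (k) (s) (h)) (u (k) (s) (h))) (u (u (k) (s) (h)) (t (h) (s)) (p (r) (k)))) (t (p (q (k) (k)) (k)) (t (h) (t (h) (s))))) : D
(t (p (r) (u (u (u (k) (s) (h)) (t (h) (s)) (p (r) (k))) (t (p (r) (k)) (t (h) (s))) (p (q (k) (k)) (u (k) (s) (h))))) (t (p (q (u (k) (s) (h)) (u (k) (s) (h))) (u (u (k) (s) (h)) (t (h) (s)) (p (r) (k)))) (t (p (q (k) (k)) (k)) (t (h) (t (h) (s)))))) : D

well-sorted; sort = D


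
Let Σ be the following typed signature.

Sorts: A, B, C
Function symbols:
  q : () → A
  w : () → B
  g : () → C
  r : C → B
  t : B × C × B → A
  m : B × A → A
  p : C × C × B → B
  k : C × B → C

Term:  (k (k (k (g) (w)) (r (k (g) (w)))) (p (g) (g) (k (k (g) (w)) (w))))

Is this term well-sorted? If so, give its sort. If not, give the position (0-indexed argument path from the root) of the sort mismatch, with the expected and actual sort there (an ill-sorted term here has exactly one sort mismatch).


      (g) : C
      (w) : B
    (k (g) (w)) : C
        (g) : C
        (w) : B
      (k (g) (w)) : C
    (r (k (g) (w))) : B
  (k (k (g) (w)) (r (k (g) (w)))) : C
    (g) : C
    (g) : C
        (g) : C
        (w) : B
      (k (g) (w)) : C
      (w) : B
    (k (k (g) (w)) (w)) : C
  (p (g) (g) (k (k (g) (w)) (w))) : ✗ arg 2 at [1, 2] has sort C, expected B

ill-sorted at position [1, 2]: expected B, got C


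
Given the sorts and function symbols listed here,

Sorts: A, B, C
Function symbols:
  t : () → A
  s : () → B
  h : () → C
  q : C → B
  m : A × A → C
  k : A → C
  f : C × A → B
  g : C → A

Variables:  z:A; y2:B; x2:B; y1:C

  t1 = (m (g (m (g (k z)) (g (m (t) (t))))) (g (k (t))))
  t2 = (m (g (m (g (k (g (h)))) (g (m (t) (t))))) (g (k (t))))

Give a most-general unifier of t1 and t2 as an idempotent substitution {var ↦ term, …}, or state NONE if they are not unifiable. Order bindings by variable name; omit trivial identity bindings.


{z ↦ (g (h))}


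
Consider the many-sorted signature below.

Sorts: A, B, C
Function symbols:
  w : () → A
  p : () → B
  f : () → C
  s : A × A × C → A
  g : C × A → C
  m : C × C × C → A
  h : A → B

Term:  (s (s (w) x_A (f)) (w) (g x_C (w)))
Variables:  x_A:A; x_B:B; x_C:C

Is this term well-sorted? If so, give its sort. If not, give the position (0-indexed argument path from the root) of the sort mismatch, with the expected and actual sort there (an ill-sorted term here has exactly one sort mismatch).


    (w) : A
    x_A : A
    (f) : C
  (s (w) x_A (f)) : A
  (w) : A
    x_C : C
    (w) : A
  (g x_C (w)) : C
(s (s (w) x_A (f)) (w) (g x_C (w))) : A

well-sorted; sort = A


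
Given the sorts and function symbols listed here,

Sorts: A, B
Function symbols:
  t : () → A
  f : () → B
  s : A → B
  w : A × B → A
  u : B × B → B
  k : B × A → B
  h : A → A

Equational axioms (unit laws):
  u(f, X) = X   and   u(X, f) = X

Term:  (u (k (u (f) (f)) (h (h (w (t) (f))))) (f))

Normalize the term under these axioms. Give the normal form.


normal form = (k (f) (h (h (w (t) (f)))))

1. (u (k (u (f) (f)) (h (h (w (t) (f))))) (f))  →  (k (u (f) (f)) (h (h (w (t) (f)))))
2. (k (u (f) (f)) (h (h (w (t) (f)))))  →  (k (f) (h (h (w (t) (f)))))


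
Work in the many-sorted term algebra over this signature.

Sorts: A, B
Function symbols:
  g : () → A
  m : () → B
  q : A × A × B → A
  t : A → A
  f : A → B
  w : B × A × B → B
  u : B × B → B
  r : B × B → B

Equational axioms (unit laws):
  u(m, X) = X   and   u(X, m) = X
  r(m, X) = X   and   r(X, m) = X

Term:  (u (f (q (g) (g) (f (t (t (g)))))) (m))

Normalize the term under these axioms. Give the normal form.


normal form = (f (q (g) (g) (f (t (t (g))))))

1. (u (f (q (g) (g) (f (t (t (g)))))) (m))  →  (f (q (g) (g) (f (t (t (g))))))


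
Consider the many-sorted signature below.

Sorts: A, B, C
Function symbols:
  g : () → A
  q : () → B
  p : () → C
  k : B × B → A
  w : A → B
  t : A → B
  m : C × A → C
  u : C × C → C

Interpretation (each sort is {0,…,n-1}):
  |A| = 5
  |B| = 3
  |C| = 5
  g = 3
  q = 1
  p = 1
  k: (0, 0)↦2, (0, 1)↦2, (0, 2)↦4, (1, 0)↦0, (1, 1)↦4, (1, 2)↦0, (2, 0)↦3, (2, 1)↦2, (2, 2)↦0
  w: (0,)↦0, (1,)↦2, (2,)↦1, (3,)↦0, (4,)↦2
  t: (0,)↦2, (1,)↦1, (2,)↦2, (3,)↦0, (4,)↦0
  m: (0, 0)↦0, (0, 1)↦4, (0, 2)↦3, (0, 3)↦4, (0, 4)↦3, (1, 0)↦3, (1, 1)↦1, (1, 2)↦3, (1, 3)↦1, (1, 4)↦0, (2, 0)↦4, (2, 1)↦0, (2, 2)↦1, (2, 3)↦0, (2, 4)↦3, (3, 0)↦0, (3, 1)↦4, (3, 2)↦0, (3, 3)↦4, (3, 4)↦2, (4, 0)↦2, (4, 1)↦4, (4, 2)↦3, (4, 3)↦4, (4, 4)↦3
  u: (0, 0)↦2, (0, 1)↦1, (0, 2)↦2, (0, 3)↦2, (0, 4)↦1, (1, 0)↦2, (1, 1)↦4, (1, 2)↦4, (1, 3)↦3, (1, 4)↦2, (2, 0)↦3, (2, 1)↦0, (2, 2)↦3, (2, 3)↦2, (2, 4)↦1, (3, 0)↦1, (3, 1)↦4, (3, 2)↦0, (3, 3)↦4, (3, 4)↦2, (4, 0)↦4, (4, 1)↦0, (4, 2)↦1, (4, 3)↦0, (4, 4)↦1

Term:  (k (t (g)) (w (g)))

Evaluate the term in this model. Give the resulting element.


  g = 3
  (t (g)) = t(3,) = 0
  g = 3
  (w (g)) = w(3,) = 0
  (k (t (g)) (w (g))) = k(0, 0) = 2

value = 2


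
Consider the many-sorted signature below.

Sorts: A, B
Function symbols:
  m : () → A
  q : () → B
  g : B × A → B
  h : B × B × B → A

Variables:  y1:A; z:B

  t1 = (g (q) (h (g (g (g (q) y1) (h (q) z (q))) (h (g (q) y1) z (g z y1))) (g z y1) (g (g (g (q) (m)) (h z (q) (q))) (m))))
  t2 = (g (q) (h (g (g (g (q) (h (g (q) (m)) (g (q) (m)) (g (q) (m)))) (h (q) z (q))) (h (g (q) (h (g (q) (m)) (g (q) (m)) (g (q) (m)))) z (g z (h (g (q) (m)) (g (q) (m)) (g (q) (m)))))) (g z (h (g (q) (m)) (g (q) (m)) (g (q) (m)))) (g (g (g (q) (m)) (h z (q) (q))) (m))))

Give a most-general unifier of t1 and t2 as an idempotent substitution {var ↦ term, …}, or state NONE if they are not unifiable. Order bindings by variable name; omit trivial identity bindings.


{y1 ↦ (h (g (q) (m)) (g (q) (m)) (g (q) (m)))}


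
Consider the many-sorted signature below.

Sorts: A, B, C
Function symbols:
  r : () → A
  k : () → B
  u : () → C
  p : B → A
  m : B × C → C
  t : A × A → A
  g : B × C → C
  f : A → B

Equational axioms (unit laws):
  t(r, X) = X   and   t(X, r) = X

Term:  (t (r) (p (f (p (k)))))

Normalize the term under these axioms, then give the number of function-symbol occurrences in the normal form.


size = 4

1. (t (r) (p (f (p (k)))))  →  (p (f (p (k))))
normal form: (p (f (p (k))))


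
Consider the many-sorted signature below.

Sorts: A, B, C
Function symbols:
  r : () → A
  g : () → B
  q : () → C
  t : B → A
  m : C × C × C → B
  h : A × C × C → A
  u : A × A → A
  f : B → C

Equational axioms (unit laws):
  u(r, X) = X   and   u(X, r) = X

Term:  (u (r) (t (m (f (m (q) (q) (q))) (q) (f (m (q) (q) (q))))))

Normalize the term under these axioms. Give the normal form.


normal form = (t (m (f (m (q) (q) (q))) (q) (f (m (q) (q) (q)))))

1. (u (r) (t (m (f (m (q) (q) (q))) (q) (f (m (q) (q) (q))))))  →  (t (m (f (m (q) (q) (q))) (q) (f (m (q) (q) (q)))))


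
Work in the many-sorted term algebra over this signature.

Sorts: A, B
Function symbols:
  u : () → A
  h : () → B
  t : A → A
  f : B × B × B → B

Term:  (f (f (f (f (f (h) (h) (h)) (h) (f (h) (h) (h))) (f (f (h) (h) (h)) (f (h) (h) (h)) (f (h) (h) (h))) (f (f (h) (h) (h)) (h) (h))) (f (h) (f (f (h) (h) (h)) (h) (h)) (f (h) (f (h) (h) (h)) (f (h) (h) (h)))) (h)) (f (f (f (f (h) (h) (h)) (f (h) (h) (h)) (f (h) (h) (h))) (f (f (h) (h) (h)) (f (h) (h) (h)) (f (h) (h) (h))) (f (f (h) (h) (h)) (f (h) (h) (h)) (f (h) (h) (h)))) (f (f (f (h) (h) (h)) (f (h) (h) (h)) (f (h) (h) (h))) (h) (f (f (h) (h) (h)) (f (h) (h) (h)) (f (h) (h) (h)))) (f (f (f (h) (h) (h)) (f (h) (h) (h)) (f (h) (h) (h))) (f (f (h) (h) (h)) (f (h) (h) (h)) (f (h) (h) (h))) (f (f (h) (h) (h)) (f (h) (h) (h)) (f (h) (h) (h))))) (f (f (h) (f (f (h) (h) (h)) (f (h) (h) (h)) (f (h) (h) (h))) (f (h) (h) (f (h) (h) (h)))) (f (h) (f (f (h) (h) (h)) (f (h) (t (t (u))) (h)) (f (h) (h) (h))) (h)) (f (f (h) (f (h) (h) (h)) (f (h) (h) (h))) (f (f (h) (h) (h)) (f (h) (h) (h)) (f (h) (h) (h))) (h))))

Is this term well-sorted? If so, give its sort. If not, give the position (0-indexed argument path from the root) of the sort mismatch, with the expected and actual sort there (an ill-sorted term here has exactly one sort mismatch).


          (h) : B
          (h) : B
          (h) : B
        (f (h) (h) (h)) : B
        (h) : B
          (h) : B
          (h) : B
          (h) : B
        (f (h) (h) (h)) : B
      (f (f (h) (h) (h)) (h) (f (h) (h) (h))) : B
          (h) : B
          (h) : B
          (h) : B
        (f (h) (h) (h)) : B
          (h) : B
          (h) : B
          (h) : B
        (f (h) (h) (h)) : B
          (h) : B
          (h) : B
          (h) : B
        (f (h) (h) (h)) : B
      (f (f (h) (h) (h)) (f (h) (h) (h)) (f (h) (h) (h))) : B
          (h) : B
          (h) : B
          (h) : B
        (f (h) (h) (h)) : B
        (h) : B
        (h) : B
      (f (f (h) (h) (h)) (h) (h)) : B
    (f (f (f (h) (h) (h)) (h) (f (h) (h) (h))) (f (f (h) (h) (h)) (f (h) (h) (h)) (f (h) (h) (h))) (f (f (h) (h) (h)) (h) (h))) : B
      (h) : B
          (h) : B
          (h) : B
          (h) : B
        (f (h) (h) (h)) : B
        (h) : B
        (h) : B
      (f (f (h) (h) (h)) (h) (h)) : B
        (h) : B
          (h) : B
          (h) : B
          (h) : B
        (f (h) (h) (h)) : B
          (h) : B
          (h) : B
          (h) : B
        (f (h) (h) (h)) : B
      (f (h) (f (h) (h) (h)) (f (h) (h) (h))) : B
    (f (h) (f (f (h) (h) (h)) (h) (h)) (f (h) (f (h) (h) (h)) (f (h) (h) (h)))) : B
    (h) : B
  (f (f (f (f (h) (h) (h)) (h) (f (h) (h) (h))) (f (f (h) (h) (h)) (f (h) (h) (h)) (f (h) (h) (h))) (f (f (h) (h) (h)) (h) (h))) (f (h) (f (f (h) (h) (h)) (h) (h)) (f (h) (f (h) (h) (h)) (f (h) (h) (h)))) (h)) : B
          (h) : B
          (h) : B
          (h) : B
        (f (h) (h) (h)) : B
          (h) : B
          (h) : B
          (h) : B
        (f (h) (h) (h)) : B
          (h) : B
          (h) : B
          (h) : B
        (f (h) (h) (h)) : B
      (f (f (h) (h) (h)) (f (h) (h) (h)) (f (h) (h) (h))) : B
          (h) : B
          (h) : B
          (h) : B
        (f (h) (h) (h)) : B
          (h) : B
          (h) : B
          (h) : B
        (f (h) (h) (h)) : B
          (h) : B
          (h) : B
          (h) : B
        (f (h) (h) (h)) : B
      (f (f (h) (h) (h)) (f (h) (h) (h)) (f (h) (h) (h))) : B
          (h) : B
          (h) : B
          (h) : B
        (f (h) (h) (h)) : B
          (h) : B
          (h) : B
          (h) : B
        (f (h) (h) (h)) : B
          (h) : B
          (h) : B
          (h) : B
        (f (h) (h) (h)) : B
      (f (f (h) (h) (h)) (f (h) (h) (h)) (f (h) (h) (h))) : B
    (f (f (f (h) (h) (h)) (f (h) (h) (h)) (f (h) (h) (h))) (f (f (h) (h) (h)) (f (h) (h) (h)) (f (h) (h) (h))) (f (f (h) (h) (h)) (f (h) (h) (h)) (f (h) (h) (h)))) : B
          (h) : B
          (h) : B
          (h) : B
        (f (h) (h) (h)) : B
          (h) : B
          (h) : B
          (h) : B
        (f (h) (h) (h)) : B
          (h) : B
          (h) : B
          (h) : B
        (f (h) (h) (h)) : B
      (f (f (h) (h) (h)) (f (h) (h) (h)) (f (h) (h) (h))) : B
      (h) : B
          (h) : B
          (h) : B
          (h) : B
        (f (h) (h) (h)) : B
          (h) : B
          (h) : B
          (h) : B
        (f (h) (h) (h)) : B
          (h) : B
          (h) : B
          (h) : B
        (f (h) (h) (h)) : B
      (f (f (h) (h) (h)) (f (h) (h) (h)) (f (h) (h) (h))) : B
    (f (f (f (h) (h) (h)) (f (h) (h) (h)) (f (h) (h) (h))) (h) (f (f (h) (h) (h)) (f (h) (h) (h)) (f (h) (h) (h)))) : B
          (h) : B
          (h) : B
          (h) : B
        (f (h) (h) (h)) : B
          (h) : B
          (h) : B
          (h) : B
        (f (h) (h) (h)) : B
          (h) : B
          (h) : B
          (h) : B
        (f (h) (h) (h)) : B
      (f (f (h) (h) (h)) (f (h) (h) (h)) (f (h) (h) (h))) : B
          (h) : B
          (h) : B
          (h) : B
        (f (h) (h) (h)) : B
          (h) : B
          (h) : B
          (h) : B
        (f (h) (h) (h)) : B
          (h) : B
          (h) : B
          (h) : B
        (f (h) (h) (h)) : B
      (f (f (h) (h) (h)) (f (h) (h) (h)) (f (h) (h) (h))) : B
          (h) : B
          (h) : B
          (h) : B
        (f (h) (h) (h)) : B
          (h) : B
          (h) : B
          (h) : B
        (f (h) (h) (h)) : B
          (h) : B
          (h) : B
          (h) : B
        (f (h) (h) (h)) : B
      (f (f (h) (h) (h)) (f (h) (h) (h)) (f (h) (h) (h))) : B
    (f (f (f (h) (h) (h)) (f (h) (h) (h)) (f (h) (h) (h))) (f (f (h) (h) (h)) (f (h) (h) (h)) (f (h) (h) (h))) (f (f (h) (h) (h)) (f (h) (h) (h)) (f (h) (h) (h)))) : B
  (f (f (f (f (h) (h) (h)) (f (h) (h) (h)) (f (h) (h) (h))) (f (f (h) (h) (h)) (f (h) (h) (h)) (f (h) (h) (h))) (f (f (h) (h) (h)) (f (h) (h) (h)) (f (h) (h) (h)))) (f (f (f (h) (h) (h)) (f (h) (h) (h)) (f (h) (h) (h))) (h) (f (f (h) (h) (h)) (f (h) (h) (h)) (f (h) (h) (h)))) (f (f (f (h) (h) (h)) (f (h) (h) (h)) (f (h) (h) (h))) (f (f (h) (h) (h)) (f (h) (h) (h)) (f (h) (h) (h))) (f (f (h) (h) (h)) (f (h) (h) (h)) (f (h) (h) (h))))) : B
      (h) : B
          (h) : B
          (h) : B
          (h) : B
        (f (h) (h) (h)) : B
          (h) : B
          (h) : B
          (h) : B
        (f (h) (h) (h)) : B
          (h) : B
          (h) : B
          (h) : B
        (f (h) (h) (h)) : B
      (f (f (h) (h) (h)) (f (h) (h) (h)) (f (h) (h) (h))) : B
        (h) : B
        (h) : B
          (h) : B
          (h) : B
          (h) : B
        (f (h) (h) (h)) : B
      (f (h) (h) (f (h) (h) (h))) : B
    (f (h) (f (f (h) (h) (h)) (f (h) (h) (h)) (f (h) (h) (h))) (f (h) (h) (f (h) (h) (h)))) : B
      (h) : B
          (h) : B
          (h) : B
          (h) : B
        (f (h) (h) (h)) : B
          (h) : B
              (u) : A
            (t (u)) : A
          (t (t (u))) : A
          (h) : B
        (f (h) (t (t (u))) (h)) : ✗ arg 1 at [2, 1, 1, 1, 1] has sort A, expected B
          (h) : B
          (h) : B
          (h) : B
        (f (h) (h) (h)) : B
      (h) : B
        (h) : B
          (h) : B
          (h) : B
          (h) : B
        (f (h) (h) (h)) : B
          (h) : B
          (h) : B
          (h) : B
        (f (h) (h) (h)) : B
      (f (h) (f (h) (h) (h)) (f (h) (h) (h))) : B
          (h) : B
          (h) : B
          (h) : B
        (f (h) (h) (h)) : B
          (h) : B
          (h) : B
          (h) : B
        (f (h) (h) (h)) : B
          (h) : B
          (h) : B
          (h) : B
        (f (h) (h) (h)) : B
      (f (f (h) (h) (h)) (f (h) (h) (h)) (f (h) (h) (h))) : B
      (h) : B
    (f (f (h) (f (h) (h) (h)) (f (h) (h) (h))) (f (f (h) (h) (h)) (f (h) (h) (h)) (f (h) (h) (h))) (h)) : B

ill-sorted at position [2, 1, 1, 1, 1]: expected B, got A


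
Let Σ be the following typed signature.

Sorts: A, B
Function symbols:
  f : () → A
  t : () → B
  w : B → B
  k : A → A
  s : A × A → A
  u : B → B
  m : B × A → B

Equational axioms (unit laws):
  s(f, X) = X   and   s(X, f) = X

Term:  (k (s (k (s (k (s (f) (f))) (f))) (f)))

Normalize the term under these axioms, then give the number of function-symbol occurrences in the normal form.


size = 4

1. (k (s (k (s (k (s (f) (f))) (f))) (f)))  →  (k (k (s (k (s (f) (f))) (f))))
2. (k (k (s (k (s (f) (f))) (f))))  →  (k (k (k (s (f) (f)))))
3. (k (k (k (s (f) (f)))))  →  (k (k (k (f))))
normal form: (k (k (k (f))))


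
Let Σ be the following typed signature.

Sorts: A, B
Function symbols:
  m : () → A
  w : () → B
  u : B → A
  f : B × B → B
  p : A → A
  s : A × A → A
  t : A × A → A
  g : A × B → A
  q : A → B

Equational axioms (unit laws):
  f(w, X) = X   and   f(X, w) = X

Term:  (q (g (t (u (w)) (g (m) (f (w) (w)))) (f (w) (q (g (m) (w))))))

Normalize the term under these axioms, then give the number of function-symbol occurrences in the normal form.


size = 12

1. (q (g (t (u (w)) (g (m) (f (w) (w)))) (f (w) (q (g (m) (w))))))  →  (q (g (t (u (w)) (g (m) (w))) (f (w) (q (g (m) (w))))))
2. (q (g (t (u (w)) (g (m) (w))) (f (w) (q (g (m) (w))))))  →  (q (g (t (u (w)) (g (m) (w))) (q (g (m) (w)))))
normal form: (q (g (t (u (w)) (g (m) (w))) (q (g (m) (w)))))


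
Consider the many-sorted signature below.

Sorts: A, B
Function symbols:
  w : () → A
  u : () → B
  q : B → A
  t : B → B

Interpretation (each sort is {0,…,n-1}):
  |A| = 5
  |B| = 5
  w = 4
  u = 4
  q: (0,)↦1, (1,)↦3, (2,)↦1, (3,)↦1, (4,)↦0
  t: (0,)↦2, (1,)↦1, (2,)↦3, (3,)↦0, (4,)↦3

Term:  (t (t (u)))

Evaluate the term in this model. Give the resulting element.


  u = 4
  (t (u)) = t(4,) = 3
  (t (t (u))) = t(3,) = 0

value = 0


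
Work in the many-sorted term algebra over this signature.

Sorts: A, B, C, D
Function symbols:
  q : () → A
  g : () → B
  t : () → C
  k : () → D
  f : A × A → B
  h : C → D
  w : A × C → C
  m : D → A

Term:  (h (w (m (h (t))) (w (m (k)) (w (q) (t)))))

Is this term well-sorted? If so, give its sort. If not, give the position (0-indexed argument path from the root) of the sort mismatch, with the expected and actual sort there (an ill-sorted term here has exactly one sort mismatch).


well-sorted; sort = D

        (t) : C
      (h (t)) : D
    (m (h (t))) : A
        (k) : D
      (m (k)) : A
        (q) : A
        (t) : C
      (w (q) (t)) : C
    (w (m (k)) (w (q) (t))) : C
  (w (m (h (t))) (w (m (k)) (w (q) (t)))) : C
(h (w (m (h (t))) (w (m (k)) (w (q) (t))))) : D


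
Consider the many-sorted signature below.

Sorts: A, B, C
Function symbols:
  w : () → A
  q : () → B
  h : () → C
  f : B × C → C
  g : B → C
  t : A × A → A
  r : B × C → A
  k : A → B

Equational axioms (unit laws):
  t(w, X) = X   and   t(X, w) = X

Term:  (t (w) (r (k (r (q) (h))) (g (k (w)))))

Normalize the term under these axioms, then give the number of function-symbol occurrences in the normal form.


1. (t (w) (r (k (r (q) (h))) (g (k (w)))))  →  (r (k (r (q) (h))) (g (k (w))))
normal form: (r (k (r (q) (h))) (g (k (w))))

size = 8


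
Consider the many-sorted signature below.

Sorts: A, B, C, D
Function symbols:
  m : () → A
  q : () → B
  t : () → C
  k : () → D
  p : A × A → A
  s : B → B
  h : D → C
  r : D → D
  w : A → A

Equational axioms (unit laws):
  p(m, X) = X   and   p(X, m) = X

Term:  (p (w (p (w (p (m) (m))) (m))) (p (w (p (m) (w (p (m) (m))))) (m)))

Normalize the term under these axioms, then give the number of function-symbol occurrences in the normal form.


1. (p (w (p (w (p (m) (m))) (m))) (p (w (p (m) (w (p (m) (m))))) (m)))  →  (p (w (w (p (m) (m)))) (p (w (p (m) (w (p (m) (m))))) (m)))
2. (p (w (w (p (m) (m)))) (p (w (p (m) (w (p (m) (m))))) (m)))  →  (p (w (w (m))) (p (w (p (m) (w (p (m) (m))))) (m)))
3. (p (w (w (m))) (p (w (p (m) (w (p (m) (m))))) (m)))  →  (p (w (w (m))) (w (p (m) (w (p (m) (m))))))
4. (p (w (w (m))) (w (p (m) (w (p (m) (m))))))  →  (p (w (w (m))) (w (w (p (m) (m)))))
5. (p (w (w (m))) (w (w (p (m) (m)))))  →  (p (w (w (m))) (w (w (m))))
normal form: (p (w (w (m))) (w (w (m))))

size = 7


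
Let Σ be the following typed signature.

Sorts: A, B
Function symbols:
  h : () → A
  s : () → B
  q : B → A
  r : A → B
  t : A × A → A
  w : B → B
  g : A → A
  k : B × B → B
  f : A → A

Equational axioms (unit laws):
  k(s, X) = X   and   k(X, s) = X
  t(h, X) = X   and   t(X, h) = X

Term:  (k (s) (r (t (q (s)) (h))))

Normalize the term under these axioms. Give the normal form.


1. (k (s) (r (t (q (s)) (h))))  →  (r (t (q (s)) (h)))
2. (r (t (q (s)) (h)))  →  (r (q (s)))

normal form = (r (q (s)))


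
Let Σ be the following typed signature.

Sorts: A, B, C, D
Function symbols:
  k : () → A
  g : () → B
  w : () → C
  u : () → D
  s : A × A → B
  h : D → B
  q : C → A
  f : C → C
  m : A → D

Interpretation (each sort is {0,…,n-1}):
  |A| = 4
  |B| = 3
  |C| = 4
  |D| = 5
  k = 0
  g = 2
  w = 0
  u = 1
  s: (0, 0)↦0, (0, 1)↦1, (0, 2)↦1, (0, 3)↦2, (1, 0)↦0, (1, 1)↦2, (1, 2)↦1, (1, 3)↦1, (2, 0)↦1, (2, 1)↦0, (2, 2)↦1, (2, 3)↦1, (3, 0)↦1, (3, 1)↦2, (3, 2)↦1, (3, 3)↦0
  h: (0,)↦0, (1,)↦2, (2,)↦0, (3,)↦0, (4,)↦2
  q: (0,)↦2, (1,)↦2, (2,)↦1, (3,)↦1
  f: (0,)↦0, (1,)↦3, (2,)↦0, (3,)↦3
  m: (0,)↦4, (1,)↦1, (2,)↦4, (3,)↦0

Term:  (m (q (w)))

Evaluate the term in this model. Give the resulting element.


  w = 0
  (q (w)) = q(0,) = 2
  (m (q (w))) = m(2,) = 4

value = 4


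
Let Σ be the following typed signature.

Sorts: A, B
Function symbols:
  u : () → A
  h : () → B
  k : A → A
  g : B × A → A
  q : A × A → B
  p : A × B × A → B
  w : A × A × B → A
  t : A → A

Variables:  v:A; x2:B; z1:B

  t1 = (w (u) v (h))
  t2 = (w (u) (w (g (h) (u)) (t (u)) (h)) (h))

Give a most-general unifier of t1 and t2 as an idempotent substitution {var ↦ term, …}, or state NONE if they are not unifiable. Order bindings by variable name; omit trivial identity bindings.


{v ↦ (w (g (h) (u)) (t (u)) (h))}


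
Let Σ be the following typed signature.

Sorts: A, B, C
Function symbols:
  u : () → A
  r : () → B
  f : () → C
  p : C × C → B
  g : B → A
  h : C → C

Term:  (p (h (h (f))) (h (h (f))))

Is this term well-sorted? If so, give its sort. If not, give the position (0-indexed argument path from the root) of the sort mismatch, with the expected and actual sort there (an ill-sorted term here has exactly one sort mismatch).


well-sorted; sort = B

      (f) : C
    (h (f)) : C
  (h (h (f))) : C
      (f) : C
    (h (f)) : C
  (h (h (f))) : C
(p (h (h (f))) (h (h (f)))) : B


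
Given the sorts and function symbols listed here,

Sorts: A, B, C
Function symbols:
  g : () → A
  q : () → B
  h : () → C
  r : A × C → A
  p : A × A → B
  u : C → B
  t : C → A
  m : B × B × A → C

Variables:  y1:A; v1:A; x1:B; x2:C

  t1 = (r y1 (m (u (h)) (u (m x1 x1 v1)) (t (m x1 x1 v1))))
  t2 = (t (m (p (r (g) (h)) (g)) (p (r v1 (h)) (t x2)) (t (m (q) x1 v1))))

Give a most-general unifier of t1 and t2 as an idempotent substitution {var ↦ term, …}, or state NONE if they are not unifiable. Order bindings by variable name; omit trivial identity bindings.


head clash or occurs-check failure — not unifiable

NONE (not unifiable)


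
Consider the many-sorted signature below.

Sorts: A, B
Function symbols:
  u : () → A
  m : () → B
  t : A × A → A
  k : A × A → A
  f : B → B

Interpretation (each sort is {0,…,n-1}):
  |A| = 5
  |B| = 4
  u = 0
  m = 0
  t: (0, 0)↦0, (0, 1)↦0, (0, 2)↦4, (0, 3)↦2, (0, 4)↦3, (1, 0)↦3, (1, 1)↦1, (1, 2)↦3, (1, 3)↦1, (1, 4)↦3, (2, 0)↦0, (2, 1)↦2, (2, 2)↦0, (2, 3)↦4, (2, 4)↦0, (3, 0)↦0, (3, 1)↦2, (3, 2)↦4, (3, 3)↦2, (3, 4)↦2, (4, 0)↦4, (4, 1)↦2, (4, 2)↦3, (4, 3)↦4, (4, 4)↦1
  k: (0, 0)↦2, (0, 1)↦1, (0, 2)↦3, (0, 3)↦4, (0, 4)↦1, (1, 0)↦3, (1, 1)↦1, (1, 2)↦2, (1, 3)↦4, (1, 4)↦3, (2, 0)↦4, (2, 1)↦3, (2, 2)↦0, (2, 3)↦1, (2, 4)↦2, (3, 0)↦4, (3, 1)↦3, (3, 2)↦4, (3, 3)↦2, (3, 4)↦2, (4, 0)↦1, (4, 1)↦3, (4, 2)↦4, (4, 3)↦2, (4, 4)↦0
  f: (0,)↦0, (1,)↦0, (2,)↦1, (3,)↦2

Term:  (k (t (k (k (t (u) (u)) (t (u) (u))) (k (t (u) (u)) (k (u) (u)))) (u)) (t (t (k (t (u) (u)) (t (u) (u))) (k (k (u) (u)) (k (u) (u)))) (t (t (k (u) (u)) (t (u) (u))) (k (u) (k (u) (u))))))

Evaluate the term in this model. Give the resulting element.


value = 2

  u = 0
  u = 0
  (t (u) (u)) = t(0, 0) = 0
  u = 0
  u = 0
  (t (u) (u)) = t(0, 0) = 0
  (k (t (u) (u)) (t (u) (u))) = k(0, 0) = 2
  u = 0
  u = 0
  (t (u) (u)) = t(0, 0) = 0
  u = 0
  u = 0
  (k (u) (u)) = k(0, 0) = 2
  (k (t (u) (u)) (k (u) (u))) = k(0, 2) = 3
  (k (k (t (u) (u)) (t (u) (u))) (k (t (u) (u)) (k (u) (u)))) = k(2, 3) = 1
  u = 0
  (t (k (k (t (u) (u)) (t (u) (u))) (k (t (u) (u)) (k (u) (u)))) (u)) = t(1, 0) = 3
  u = 0
  u = 0
  (t (u) (u)) = t(0, 0) = 0
  u = 0
  u = 0
  (t (u) (u)) = t(0, 0) = 0
  (k (t (u) (u)) (t (u) (u))) = k(0, 0) = 2
  u = 0
  u = 0
  (k (u) (u)) = k(0, 0) = 2
  u = 0
  u = 0
  (k (u) (u)) = k(0, 0) = 2
  (k (k (u) (u)) (k (u) (u))) = k(2, 2) = 0
  (t (k (t (u) (u)) (t (u) (u))) (k (k (u) (u)) (k (u) (u)))) = t(2, 0) = 0
  u = 0
  u = 0
  (k (u) (u)) = k(0, 0) = 2
  u = 0
  u = 0
  (t (u) (u)) = t(0, 0) = 0
  (t (k (u) (u)) (t (u) (u))) = t(2, 0) = 0
  u = 0
  u = 0
  u = 0
  (k (u) (u)) = k(0, 0) = 2
  (k (u) (k (u) (u))) = k(0, 2) = 3
  (t (t (k (u) (u)) (t (u) (u))) (k (u) (k (u) (u)))) = t(0, 3) = 2
  (t (t (k (t (u) (u)) (t (u) (u))) (k (k (u) (u)) (k (u) (u)))) (t (t (k (u) (u)) (t (u) (u))) (k (u) (k (u) (u))))) = t(0, 2) = 4
  (k (t (k (k (t (u) (u)) (t (u) (u))) (k (t (u) (u)) (k (u) (u)))) (u)) (t (t (k (t (u) (u)) (t (u) (u))) (k (k (u) (u)) (k (u) (u)))) (t (t (k (u) (u)) (t (u) (u))) (k (u) (k (u) (u)))))) = k(3, 4) = 2


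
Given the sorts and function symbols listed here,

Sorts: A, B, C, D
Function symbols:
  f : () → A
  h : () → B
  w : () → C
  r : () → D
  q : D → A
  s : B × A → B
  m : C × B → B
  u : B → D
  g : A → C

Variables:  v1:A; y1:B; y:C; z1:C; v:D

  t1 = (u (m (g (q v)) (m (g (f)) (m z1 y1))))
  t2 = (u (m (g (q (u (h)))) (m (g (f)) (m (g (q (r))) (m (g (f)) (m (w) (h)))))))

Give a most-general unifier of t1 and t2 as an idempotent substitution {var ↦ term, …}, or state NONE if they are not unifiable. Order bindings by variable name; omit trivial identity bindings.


{v ↦ (u (h)), y1 ↦ (m (g (f)) (m (w) (h))), z1 ↦ (g (q (r)))}


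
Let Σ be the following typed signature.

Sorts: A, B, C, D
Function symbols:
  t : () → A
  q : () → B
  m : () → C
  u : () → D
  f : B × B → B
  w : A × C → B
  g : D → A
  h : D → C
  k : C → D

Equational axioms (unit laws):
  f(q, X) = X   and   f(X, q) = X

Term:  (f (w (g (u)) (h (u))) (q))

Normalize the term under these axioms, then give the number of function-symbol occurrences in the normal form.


size = 5

1. (f (w (g (u)) (h (u))) (q))  →  (w (g (u)) (h (u)))
normal form: (w (g (u)) (h (u)))


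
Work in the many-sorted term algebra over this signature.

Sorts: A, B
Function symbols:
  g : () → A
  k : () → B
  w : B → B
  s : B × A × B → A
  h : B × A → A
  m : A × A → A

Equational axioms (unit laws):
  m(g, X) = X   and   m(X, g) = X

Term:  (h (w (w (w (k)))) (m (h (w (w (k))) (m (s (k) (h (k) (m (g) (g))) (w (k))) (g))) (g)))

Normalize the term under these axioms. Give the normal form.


1. (h (w (w (w (k)))) (m (h (w (w (k))) (m (s (k) (h (k) (m (g) (g))) (w (k))) (g))) (g)))  →  (h (w (w (w (k)))) (h (w (w (k))) (m (s (k) (h (k) (m (g) (g))) (w (k))) (g))))
2. (h (w (w (w (k)))) (h (w (w (k))) (m (s (k) (h (k) (m (g) (g))) (w (k))) (g))))  →  (h (w (w (w (k)))) (h (w (w (k))) (s (k) (h (k) (m (g) (g))) (w (k)))))
3. (h (w (w (w (k)))) (h (w (w (k))) (s (k) (h (k) (m (g) (g))) (w (k)))))  →  (h (w (w (w (k)))) (h (w (w (k))) (s (k) (h (k) (g)) (w (k)))))

normal form = (h (w (w (w (k)))) (h (w (w (k))) (s (k) (h (k) (g)) (w (k)))))


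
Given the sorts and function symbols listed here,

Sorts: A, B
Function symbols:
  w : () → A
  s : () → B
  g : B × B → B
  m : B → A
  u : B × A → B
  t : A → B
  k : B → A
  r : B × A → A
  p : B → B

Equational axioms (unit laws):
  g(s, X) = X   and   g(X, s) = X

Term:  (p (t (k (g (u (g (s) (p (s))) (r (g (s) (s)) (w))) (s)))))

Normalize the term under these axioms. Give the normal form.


normal form = (p (t (k (u (p (s)) (r (s) (w))))))

1. (p (t (k (g (u (g (s) (p (s))) (r (g (s) (s)) (w))) (s)))))  →  (p (t (k (u (g (s) (p (s))) (r (g (s) (s)) (w))))))
2. (p (t (k (u (g (s) (p (s))) (r (g (s) (s)) (w))))))  →  (p (t (k (u (p (s)) (r (g (s) (s)) (w))))))
3. (p (t (k (u (p (s)) (r (g (s) (s)) (w))))))  →  (p (t (k (u (p (s)) (r (s) (w))))))


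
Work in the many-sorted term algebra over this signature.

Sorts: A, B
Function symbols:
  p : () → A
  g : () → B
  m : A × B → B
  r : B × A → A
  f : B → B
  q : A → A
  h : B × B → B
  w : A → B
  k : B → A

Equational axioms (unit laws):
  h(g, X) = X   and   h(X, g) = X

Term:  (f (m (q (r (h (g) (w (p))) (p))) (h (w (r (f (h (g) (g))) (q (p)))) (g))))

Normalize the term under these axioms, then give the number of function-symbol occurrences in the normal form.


size = 13

1. (f (m (q (r (h (g) (w (p))) (p))) (h (w (r (f (h (g) (g))) (q (p)))) (g))))  →  (f (m (q (r (w (p)) (p))) (h (w (r (f (h (g) (g))) (q (p)))) (g))))
2. (f (m (q (r (w (p)) (p))) (h (w (r (f (h (g) (g))) (q (p)))) (g))))  →  (f (m (q (r (w (p)) (p))) (w (r (f (h (g) (g))) (q (p))))))
3. (f (m (q (r (w (p)) (p))) (w (r (f (h (g) (g))) (q (p))))))  →  (f (m (q (r (w (p)) (p))) (w (r (f (g)) (q (p))))))
normal form: (f (m (q (r (w (p)) (p))) (w (r (f (g)) (q (p))))))


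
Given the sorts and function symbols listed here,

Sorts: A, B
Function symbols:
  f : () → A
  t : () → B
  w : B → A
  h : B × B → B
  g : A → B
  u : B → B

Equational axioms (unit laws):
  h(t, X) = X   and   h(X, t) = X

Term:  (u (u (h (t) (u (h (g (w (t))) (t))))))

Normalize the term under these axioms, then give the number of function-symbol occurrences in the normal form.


1. (u (u (h (t) (u (h (g (w (t))) (t))))))  →  (u (u (u (h (g (w (t))) (t)))))
2. (u (u (u (h (g (w (t))) (t)))))  →  (u (u (u (g (w (t))))))
normal form: (u (u (u (g (w (t))))))

size = 6


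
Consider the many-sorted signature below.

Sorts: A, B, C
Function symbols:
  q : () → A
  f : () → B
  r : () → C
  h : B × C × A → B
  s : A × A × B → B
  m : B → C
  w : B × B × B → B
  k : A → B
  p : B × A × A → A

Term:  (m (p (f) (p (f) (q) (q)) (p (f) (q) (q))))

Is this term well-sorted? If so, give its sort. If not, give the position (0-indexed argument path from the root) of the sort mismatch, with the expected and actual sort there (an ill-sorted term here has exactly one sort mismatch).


    (f) : B
      (f) : B
      (q) : A
      (q) : A
    (p (f) (q) (q)) : A
      (f) : B
      (q) : A
      (q) : A
    (p (f) (q) (q)) : A
  (p (f) (p (f) (q) (q)) (p (f) (q) (q))) : A
(m (p (f) (p (f) (q) (q)) (p (f) (q) (q)))) : ✗ arg 0 at [0] has sort A, expected B

ill-sorted at position [0]: expected B, got A


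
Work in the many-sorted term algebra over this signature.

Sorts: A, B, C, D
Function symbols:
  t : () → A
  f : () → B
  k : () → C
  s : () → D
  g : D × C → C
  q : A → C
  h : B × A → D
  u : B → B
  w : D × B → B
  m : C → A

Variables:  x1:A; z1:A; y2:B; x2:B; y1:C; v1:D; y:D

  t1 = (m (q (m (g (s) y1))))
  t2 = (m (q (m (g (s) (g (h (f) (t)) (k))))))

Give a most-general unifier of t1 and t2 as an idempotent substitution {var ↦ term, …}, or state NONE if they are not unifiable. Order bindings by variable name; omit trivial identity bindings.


{y1 ↦ (g (h (f) (t)) (k))}


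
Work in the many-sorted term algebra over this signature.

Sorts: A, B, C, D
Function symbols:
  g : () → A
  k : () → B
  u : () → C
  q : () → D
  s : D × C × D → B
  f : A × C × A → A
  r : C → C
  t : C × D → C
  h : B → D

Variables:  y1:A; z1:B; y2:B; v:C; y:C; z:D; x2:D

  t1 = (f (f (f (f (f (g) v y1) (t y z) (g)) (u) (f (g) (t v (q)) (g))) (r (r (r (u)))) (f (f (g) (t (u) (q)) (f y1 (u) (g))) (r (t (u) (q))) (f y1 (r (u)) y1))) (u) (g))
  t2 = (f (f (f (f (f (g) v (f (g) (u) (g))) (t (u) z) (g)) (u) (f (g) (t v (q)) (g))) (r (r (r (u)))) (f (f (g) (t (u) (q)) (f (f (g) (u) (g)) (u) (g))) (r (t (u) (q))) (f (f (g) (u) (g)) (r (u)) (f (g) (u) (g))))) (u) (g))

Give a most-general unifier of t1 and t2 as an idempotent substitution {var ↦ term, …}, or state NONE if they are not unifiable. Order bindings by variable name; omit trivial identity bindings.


{y ↦ (u), y1 ↦ (f (g) (u) (g))}


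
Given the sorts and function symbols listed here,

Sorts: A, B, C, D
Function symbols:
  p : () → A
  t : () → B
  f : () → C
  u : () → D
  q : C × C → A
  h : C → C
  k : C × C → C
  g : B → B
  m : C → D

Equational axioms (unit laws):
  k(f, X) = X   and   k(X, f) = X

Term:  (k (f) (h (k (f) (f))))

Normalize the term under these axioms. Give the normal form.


normal form = (h (f))

1. (k (f) (h (k (f) (f))))  →  (h (k (f) (f)))
2. (h (k (f) (f)))  →  (h (f))


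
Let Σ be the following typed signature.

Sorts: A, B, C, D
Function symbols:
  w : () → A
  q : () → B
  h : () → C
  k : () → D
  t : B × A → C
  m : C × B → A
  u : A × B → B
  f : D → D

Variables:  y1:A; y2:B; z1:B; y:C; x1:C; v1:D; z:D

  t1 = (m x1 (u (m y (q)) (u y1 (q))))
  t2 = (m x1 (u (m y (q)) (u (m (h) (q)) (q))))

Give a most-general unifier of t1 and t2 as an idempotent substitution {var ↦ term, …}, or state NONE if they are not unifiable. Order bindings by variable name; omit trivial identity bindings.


{y1 ↦ (m (h) (q))}


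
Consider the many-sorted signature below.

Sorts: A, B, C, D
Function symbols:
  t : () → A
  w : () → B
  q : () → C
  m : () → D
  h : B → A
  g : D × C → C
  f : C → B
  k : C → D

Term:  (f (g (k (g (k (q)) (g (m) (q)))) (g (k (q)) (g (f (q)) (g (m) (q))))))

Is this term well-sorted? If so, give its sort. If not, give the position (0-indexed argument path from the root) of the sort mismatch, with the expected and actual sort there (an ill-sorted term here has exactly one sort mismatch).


ill-sorted at position [0, 1, 1, 0]: expected D, got B

          (q) : C
        (k (q)) : D
          (m) : D
          (q) : C
        (g (m) (q)) : C
      (g (k (q)) (g (m) (q))) : C
    (k (g (k (q)) (g (m) (q)))) : D
        (q) : C
      (k (q)) : D
          (q) : C
        (f (q)) : B
          (m) : D
          (q) : C
        (g (m) (q)) : C
      (g (f (q)) (g (m) (q))) : ✗ arg 0 at [0, 1, 1, 0] has sort B, expected D


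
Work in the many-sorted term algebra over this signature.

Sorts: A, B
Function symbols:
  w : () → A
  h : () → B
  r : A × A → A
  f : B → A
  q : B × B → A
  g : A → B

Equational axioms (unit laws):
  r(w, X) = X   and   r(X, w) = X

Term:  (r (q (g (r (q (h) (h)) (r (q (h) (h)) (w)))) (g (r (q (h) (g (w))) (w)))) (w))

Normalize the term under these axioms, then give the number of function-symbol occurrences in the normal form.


size = 14

1. (r (q (g (r (q (h) (h)) (r (q (h) (h)) (w)))) (g (r (q (h) (g (w))) (w)))) (w))  →  (q (g (r (q (h) (h)) (r (q (h) (h)) (w)))) (g (r (q (h) (g (w))) (w))))
2. (q (g (r (q (h) (h)) (r (q (h) (h)) (w)))) (g (r (q (h) (g (w))) (w))))  →  (q (g (r (q (h) (h)) (q (h) (h)))) (g (r (q (h) (g (w))) (w))))
3. (q (g (r (q (h) (h)) (q (h) (h)))) (g (r (q (h) (g (w))) (w))))  →  (q (g (r (q (h) (h)) (q (h) (h)))) (g (q (h) (g (w)))))
normal form: (q (g (r (q (h) (h)) (q (h) (h)))) (g (q (h) (g (w)))))


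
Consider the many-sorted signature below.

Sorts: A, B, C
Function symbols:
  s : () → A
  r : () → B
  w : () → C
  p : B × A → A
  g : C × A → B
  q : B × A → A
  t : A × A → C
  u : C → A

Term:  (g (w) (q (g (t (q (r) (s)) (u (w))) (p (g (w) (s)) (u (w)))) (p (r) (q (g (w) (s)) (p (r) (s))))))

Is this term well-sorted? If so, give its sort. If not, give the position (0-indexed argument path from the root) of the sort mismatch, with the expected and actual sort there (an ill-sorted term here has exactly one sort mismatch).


  (w) : C
          (r) : B
          (s) : A
        (q (r) (s)) : A
          (w) : C
        (u (w)) : A
      (t (q (r) (s)) (u (w))) : C
          (w) : C
          (s) : A
        (g (w) (s)) : B
          (w) : C
        (u (w)) : A
      (p (g (w) (s)) (u (w))) : A
    (g (t (q (r) (s)) (u (w))) (p (g (w) (s)) (u (w)))) : B
      (r) : B
          (w) : C
          (s) : A
        (g (w) (s)) : B
          (r) : B
          (s) : A
        (p (r) (s)) : A
      (q (g (w) (s)) (p (r) (s))) : A
    (p (r) (q (g (w) (s)) (p (r) (s)))) : A
  (q (g (t (q (r) (s)) (u (w))) (p (g (w) (s)) (u (w)))) (p (r) (q (g (w) (s)) (p (r) (s))))) : A
(g (w) (q (g (t (q (r) (s)) (u (w))) (p (g (w) (s)) (u (w)))) (p (r) (q (g (w) (s)) (p (r) (s)))))) : B

well-sorted; sort = B


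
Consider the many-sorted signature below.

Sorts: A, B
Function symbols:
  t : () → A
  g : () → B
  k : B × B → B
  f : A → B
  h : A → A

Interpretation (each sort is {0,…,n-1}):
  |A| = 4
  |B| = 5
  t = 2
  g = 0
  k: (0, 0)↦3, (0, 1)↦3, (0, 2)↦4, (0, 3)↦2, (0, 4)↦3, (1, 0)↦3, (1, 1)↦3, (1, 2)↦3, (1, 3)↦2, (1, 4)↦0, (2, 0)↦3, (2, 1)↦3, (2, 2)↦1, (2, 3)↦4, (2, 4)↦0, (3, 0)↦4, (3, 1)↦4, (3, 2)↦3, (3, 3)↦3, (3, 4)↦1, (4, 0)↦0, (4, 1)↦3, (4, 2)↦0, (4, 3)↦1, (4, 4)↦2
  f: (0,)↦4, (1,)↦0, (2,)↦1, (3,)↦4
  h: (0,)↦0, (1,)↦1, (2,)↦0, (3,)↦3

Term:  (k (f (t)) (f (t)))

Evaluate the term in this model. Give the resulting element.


  t = 2
  (f (t)) = f(2,) = 1
  t = 2
  (f (t)) = f(2,) = 1
  (k (f (t)) (f (t))) = k(1, 1) = 3

value = 3


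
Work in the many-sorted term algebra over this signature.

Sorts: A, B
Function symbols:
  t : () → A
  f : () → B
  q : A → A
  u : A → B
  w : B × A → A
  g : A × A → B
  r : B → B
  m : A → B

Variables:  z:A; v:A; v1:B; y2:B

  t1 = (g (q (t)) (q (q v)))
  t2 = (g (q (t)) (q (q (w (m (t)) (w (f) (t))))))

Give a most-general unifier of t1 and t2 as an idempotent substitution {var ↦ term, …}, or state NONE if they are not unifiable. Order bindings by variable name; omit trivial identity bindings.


{v ↦ (w (m (t)) (w (f) (t)))}


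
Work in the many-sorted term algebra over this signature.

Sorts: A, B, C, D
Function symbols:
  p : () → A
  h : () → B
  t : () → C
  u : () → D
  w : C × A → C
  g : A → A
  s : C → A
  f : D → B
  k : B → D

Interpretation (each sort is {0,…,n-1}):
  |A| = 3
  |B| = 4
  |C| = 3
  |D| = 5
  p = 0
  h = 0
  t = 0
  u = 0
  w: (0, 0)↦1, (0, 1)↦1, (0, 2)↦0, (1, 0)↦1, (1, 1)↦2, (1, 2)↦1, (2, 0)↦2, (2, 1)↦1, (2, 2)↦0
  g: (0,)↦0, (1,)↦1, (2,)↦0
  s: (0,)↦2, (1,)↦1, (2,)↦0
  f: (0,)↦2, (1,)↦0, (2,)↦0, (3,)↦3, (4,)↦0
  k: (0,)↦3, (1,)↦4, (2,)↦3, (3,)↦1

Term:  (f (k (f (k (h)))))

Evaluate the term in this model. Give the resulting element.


value = 0

  h = 0
  (k (h)) = k(0,) = 3
  (f (k (h))) = f(3,) = 3
  (k (f (k (h)))) = k(3,) = 1
  (f (k (f (k (h))))) = f(1,) = 0
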